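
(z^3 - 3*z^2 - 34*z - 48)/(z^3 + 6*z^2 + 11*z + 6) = (z - 8)/(z + 1)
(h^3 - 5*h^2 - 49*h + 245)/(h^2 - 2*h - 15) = (h^2 - 49)/(h + 3)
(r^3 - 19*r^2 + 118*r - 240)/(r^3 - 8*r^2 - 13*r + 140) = (r^2 - 14*r + 48)/(r^2 - 3*r - 28)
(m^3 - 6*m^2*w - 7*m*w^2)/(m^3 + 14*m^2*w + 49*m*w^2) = (m^2 - 6*m*w - 7*w^2)/(m^2 + 14*m*w + 49*w^2)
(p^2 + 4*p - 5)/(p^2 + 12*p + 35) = (p - 1)/(p + 7)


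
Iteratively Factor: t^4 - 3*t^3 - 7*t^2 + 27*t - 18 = (t + 3)*(t^3 - 6*t^2 + 11*t - 6) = (t - 2)*(t + 3)*(t^2 - 4*t + 3) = (t - 3)*(t - 2)*(t + 3)*(t - 1)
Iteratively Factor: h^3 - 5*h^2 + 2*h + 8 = (h + 1)*(h^2 - 6*h + 8) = (h - 2)*(h + 1)*(h - 4)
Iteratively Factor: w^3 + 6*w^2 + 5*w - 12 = (w + 3)*(w^2 + 3*w - 4) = (w - 1)*(w + 3)*(w + 4)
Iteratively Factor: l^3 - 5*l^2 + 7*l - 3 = (l - 3)*(l^2 - 2*l + 1) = (l - 3)*(l - 1)*(l - 1)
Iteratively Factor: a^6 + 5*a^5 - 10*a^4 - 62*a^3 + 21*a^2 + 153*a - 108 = (a - 1)*(a^5 + 6*a^4 - 4*a^3 - 66*a^2 - 45*a + 108) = (a - 3)*(a - 1)*(a^4 + 9*a^3 + 23*a^2 + 3*a - 36) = (a - 3)*(a - 1)*(a + 4)*(a^3 + 5*a^2 + 3*a - 9) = (a - 3)*(a - 1)*(a + 3)*(a + 4)*(a^2 + 2*a - 3) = (a - 3)*(a - 1)^2*(a + 3)*(a + 4)*(a + 3)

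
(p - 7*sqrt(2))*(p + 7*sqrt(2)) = p^2 - 98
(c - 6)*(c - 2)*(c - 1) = c^3 - 9*c^2 + 20*c - 12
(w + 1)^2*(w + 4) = w^3 + 6*w^2 + 9*w + 4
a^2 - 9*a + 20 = (a - 5)*(a - 4)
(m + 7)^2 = m^2 + 14*m + 49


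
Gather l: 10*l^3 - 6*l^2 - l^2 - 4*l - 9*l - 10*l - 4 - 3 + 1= 10*l^3 - 7*l^2 - 23*l - 6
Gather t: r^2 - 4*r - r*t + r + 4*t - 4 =r^2 - 3*r + t*(4 - r) - 4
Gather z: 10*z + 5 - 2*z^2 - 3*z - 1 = -2*z^2 + 7*z + 4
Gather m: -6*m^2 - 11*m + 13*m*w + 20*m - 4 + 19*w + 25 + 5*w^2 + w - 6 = -6*m^2 + m*(13*w + 9) + 5*w^2 + 20*w + 15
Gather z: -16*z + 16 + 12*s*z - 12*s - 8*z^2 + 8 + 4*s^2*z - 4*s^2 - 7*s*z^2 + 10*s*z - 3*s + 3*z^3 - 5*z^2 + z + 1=-4*s^2 - 15*s + 3*z^3 + z^2*(-7*s - 13) + z*(4*s^2 + 22*s - 15) + 25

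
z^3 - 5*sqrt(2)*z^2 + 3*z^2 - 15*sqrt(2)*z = z*(z + 3)*(z - 5*sqrt(2))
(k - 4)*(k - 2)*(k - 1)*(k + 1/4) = k^4 - 27*k^3/4 + 49*k^2/4 - 9*k/2 - 2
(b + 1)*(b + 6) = b^2 + 7*b + 6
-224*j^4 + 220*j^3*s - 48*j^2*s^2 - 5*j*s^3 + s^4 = (-8*j + s)*(-2*j + s)^2*(7*j + s)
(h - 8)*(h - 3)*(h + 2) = h^3 - 9*h^2 + 2*h + 48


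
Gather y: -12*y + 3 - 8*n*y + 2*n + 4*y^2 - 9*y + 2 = 2*n + 4*y^2 + y*(-8*n - 21) + 5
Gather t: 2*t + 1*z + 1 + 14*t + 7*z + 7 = 16*t + 8*z + 8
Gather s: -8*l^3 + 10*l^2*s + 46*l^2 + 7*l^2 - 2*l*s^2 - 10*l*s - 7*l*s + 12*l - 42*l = -8*l^3 + 53*l^2 - 2*l*s^2 - 30*l + s*(10*l^2 - 17*l)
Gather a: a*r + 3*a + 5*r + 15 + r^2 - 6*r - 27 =a*(r + 3) + r^2 - r - 12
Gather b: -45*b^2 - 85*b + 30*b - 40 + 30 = -45*b^2 - 55*b - 10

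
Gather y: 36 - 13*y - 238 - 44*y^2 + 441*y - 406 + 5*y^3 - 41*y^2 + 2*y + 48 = 5*y^3 - 85*y^2 + 430*y - 560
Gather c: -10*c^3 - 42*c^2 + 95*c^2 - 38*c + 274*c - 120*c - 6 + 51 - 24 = -10*c^3 + 53*c^2 + 116*c + 21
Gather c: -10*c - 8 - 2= -10*c - 10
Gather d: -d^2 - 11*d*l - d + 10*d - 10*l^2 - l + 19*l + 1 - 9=-d^2 + d*(9 - 11*l) - 10*l^2 + 18*l - 8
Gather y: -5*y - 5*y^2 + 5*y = -5*y^2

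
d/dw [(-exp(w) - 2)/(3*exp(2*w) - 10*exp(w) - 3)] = (3*exp(2*w) + 12*exp(w) - 17)*exp(w)/(9*exp(4*w) - 60*exp(3*w) + 82*exp(2*w) + 60*exp(w) + 9)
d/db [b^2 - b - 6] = 2*b - 1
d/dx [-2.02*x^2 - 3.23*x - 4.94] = -4.04*x - 3.23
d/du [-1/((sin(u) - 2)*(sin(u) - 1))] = (2*sin(u) - 3)*cos(u)/((sin(u) - 2)^2*(sin(u) - 1)^2)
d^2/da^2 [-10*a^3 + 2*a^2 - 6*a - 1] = 4 - 60*a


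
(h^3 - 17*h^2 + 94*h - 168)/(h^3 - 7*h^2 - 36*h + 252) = (h - 4)/(h + 6)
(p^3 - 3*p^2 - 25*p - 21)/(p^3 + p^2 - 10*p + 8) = (p^3 - 3*p^2 - 25*p - 21)/(p^3 + p^2 - 10*p + 8)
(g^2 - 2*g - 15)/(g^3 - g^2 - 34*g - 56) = (-g^2 + 2*g + 15)/(-g^3 + g^2 + 34*g + 56)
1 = 1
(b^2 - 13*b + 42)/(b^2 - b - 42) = (b - 6)/(b + 6)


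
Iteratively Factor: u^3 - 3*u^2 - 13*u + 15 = (u - 5)*(u^2 + 2*u - 3) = (u - 5)*(u + 3)*(u - 1)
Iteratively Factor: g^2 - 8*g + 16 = (g - 4)*(g - 4)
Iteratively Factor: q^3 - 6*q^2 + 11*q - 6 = (q - 1)*(q^2 - 5*q + 6) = (q - 3)*(q - 1)*(q - 2)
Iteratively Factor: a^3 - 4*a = (a + 2)*(a^2 - 2*a) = a*(a + 2)*(a - 2)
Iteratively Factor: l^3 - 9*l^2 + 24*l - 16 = (l - 4)*(l^2 - 5*l + 4) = (l - 4)*(l - 1)*(l - 4)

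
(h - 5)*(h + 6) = h^2 + h - 30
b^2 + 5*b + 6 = (b + 2)*(b + 3)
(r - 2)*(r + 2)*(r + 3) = r^3 + 3*r^2 - 4*r - 12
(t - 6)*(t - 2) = t^2 - 8*t + 12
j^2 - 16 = (j - 4)*(j + 4)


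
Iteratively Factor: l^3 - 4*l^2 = (l)*(l^2 - 4*l) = l*(l - 4)*(l)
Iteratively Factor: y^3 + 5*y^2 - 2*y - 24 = (y + 3)*(y^2 + 2*y - 8) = (y + 3)*(y + 4)*(y - 2)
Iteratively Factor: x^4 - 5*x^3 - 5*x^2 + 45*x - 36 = (x - 4)*(x^3 - x^2 - 9*x + 9) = (x - 4)*(x - 1)*(x^2 - 9) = (x - 4)*(x - 1)*(x + 3)*(x - 3)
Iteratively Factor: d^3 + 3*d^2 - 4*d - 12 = (d + 2)*(d^2 + d - 6) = (d - 2)*(d + 2)*(d + 3)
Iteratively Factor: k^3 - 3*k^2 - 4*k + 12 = (k + 2)*(k^2 - 5*k + 6) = (k - 3)*(k + 2)*(k - 2)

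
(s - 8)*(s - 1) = s^2 - 9*s + 8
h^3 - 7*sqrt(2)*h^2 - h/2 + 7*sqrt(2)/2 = (h - 7*sqrt(2))*(h - sqrt(2)/2)*(h + sqrt(2)/2)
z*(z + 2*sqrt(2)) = z^2 + 2*sqrt(2)*z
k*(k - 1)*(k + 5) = k^3 + 4*k^2 - 5*k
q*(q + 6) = q^2 + 6*q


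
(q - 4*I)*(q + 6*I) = q^2 + 2*I*q + 24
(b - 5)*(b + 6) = b^2 + b - 30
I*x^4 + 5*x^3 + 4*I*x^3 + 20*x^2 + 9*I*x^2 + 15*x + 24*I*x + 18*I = (x + 3)*(x - 6*I)*(x + I)*(I*x + I)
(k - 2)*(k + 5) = k^2 + 3*k - 10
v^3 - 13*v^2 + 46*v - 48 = (v - 8)*(v - 3)*(v - 2)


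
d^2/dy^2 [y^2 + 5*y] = 2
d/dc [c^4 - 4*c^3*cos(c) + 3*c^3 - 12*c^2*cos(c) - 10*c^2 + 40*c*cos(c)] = 4*c^3*sin(c) + 4*c^3 - 12*sqrt(2)*c^2*cos(c + pi/4) + 9*c^2 - 40*c*sin(c) - 24*c*cos(c) - 20*c + 40*cos(c)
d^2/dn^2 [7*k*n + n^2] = 2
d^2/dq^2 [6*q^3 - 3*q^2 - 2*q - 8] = 36*q - 6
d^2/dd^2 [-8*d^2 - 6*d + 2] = -16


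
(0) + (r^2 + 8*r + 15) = r^2 + 8*r + 15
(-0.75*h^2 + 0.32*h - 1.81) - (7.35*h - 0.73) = -0.75*h^2 - 7.03*h - 1.08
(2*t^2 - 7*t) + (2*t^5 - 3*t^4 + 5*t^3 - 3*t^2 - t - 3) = 2*t^5 - 3*t^4 + 5*t^3 - t^2 - 8*t - 3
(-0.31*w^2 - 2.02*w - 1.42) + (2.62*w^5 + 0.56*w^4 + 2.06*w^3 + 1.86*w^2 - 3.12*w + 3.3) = 2.62*w^5 + 0.56*w^4 + 2.06*w^3 + 1.55*w^2 - 5.14*w + 1.88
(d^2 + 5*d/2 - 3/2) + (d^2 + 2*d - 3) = 2*d^2 + 9*d/2 - 9/2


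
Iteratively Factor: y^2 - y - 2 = (y - 2)*(y + 1)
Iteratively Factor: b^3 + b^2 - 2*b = (b - 1)*(b^2 + 2*b) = (b - 1)*(b + 2)*(b)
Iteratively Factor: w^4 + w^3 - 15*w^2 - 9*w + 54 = (w + 3)*(w^3 - 2*w^2 - 9*w + 18) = (w + 3)^2*(w^2 - 5*w + 6) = (w - 3)*(w + 3)^2*(w - 2)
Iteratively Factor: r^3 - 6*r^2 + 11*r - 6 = (r - 1)*(r^2 - 5*r + 6) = (r - 3)*(r - 1)*(r - 2)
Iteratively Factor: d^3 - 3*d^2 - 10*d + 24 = (d - 2)*(d^2 - d - 12) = (d - 4)*(d - 2)*(d + 3)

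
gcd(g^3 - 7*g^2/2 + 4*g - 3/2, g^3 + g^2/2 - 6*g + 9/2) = g^2 - 5*g/2 + 3/2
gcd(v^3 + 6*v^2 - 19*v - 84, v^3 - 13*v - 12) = v^2 - v - 12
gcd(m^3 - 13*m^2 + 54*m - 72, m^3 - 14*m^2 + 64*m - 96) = m^2 - 10*m + 24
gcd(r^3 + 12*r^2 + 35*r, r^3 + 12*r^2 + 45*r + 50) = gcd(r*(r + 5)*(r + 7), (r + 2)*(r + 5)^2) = r + 5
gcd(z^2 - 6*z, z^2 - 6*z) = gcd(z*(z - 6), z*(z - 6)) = z^2 - 6*z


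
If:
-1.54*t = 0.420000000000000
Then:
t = -0.27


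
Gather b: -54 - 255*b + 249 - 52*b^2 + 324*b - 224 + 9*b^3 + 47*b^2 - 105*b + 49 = 9*b^3 - 5*b^2 - 36*b + 20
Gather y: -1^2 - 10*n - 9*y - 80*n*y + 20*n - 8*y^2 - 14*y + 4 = 10*n - 8*y^2 + y*(-80*n - 23) + 3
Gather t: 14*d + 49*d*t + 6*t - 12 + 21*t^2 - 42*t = 14*d + 21*t^2 + t*(49*d - 36) - 12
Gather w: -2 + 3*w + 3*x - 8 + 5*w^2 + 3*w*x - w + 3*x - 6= 5*w^2 + w*(3*x + 2) + 6*x - 16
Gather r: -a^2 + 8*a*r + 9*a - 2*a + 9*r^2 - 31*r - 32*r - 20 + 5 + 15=-a^2 + 7*a + 9*r^2 + r*(8*a - 63)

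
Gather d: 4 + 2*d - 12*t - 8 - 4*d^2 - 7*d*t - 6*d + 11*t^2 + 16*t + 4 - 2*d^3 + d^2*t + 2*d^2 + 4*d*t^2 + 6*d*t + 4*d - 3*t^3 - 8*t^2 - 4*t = -2*d^3 + d^2*(t - 2) + d*(4*t^2 - t) - 3*t^3 + 3*t^2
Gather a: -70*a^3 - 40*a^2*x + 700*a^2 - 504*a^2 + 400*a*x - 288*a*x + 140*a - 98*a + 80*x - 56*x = -70*a^3 + a^2*(196 - 40*x) + a*(112*x + 42) + 24*x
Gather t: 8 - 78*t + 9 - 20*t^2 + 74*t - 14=-20*t^2 - 4*t + 3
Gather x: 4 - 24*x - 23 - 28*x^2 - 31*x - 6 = -28*x^2 - 55*x - 25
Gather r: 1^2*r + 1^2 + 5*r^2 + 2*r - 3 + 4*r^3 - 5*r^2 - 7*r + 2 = 4*r^3 - 4*r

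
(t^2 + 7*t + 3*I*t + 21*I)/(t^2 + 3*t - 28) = (t + 3*I)/(t - 4)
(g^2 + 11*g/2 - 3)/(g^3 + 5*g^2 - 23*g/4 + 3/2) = 2/(2*g - 1)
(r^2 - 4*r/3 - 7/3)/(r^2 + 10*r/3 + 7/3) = (3*r - 7)/(3*r + 7)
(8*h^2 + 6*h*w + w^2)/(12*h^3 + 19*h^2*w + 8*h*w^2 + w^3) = (2*h + w)/(3*h^2 + 4*h*w + w^2)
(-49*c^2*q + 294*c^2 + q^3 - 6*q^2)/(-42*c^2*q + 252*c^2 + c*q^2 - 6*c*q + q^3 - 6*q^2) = (-7*c + q)/(-6*c + q)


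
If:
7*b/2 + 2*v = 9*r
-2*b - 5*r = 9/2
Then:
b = -20*v/71 - 81/71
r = 8*v/71 - 63/142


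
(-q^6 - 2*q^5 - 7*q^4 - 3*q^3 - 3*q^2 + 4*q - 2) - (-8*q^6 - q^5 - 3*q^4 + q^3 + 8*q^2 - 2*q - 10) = 7*q^6 - q^5 - 4*q^4 - 4*q^3 - 11*q^2 + 6*q + 8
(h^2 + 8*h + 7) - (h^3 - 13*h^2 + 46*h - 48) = -h^3 + 14*h^2 - 38*h + 55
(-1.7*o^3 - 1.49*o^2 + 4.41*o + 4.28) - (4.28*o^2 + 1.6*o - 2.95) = -1.7*o^3 - 5.77*o^2 + 2.81*o + 7.23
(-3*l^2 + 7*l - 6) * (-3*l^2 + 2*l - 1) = 9*l^4 - 27*l^3 + 35*l^2 - 19*l + 6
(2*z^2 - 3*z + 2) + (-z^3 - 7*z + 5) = -z^3 + 2*z^2 - 10*z + 7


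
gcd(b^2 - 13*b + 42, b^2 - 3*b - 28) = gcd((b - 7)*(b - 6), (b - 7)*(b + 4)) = b - 7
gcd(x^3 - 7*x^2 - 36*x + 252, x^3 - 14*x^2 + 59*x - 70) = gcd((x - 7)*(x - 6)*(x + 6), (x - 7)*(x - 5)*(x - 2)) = x - 7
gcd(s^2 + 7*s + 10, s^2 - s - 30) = s + 5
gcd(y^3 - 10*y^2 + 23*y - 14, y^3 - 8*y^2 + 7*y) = y^2 - 8*y + 7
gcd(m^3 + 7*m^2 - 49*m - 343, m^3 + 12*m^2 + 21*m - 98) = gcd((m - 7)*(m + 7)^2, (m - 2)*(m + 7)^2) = m^2 + 14*m + 49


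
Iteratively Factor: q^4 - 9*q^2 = (q - 3)*(q^3 + 3*q^2) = q*(q - 3)*(q^2 + 3*q) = q*(q - 3)*(q + 3)*(q)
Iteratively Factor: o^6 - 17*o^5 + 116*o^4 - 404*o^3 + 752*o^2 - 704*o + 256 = (o - 1)*(o^5 - 16*o^4 + 100*o^3 - 304*o^2 + 448*o - 256) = (o - 2)*(o - 1)*(o^4 - 14*o^3 + 72*o^2 - 160*o + 128) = (o - 4)*(o - 2)*(o - 1)*(o^3 - 10*o^2 + 32*o - 32) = (o - 4)^2*(o - 2)*(o - 1)*(o^2 - 6*o + 8) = (o - 4)^3*(o - 2)*(o - 1)*(o - 2)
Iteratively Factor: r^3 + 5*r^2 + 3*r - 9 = (r + 3)*(r^2 + 2*r - 3) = (r + 3)^2*(r - 1)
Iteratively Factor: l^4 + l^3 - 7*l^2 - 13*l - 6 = (l + 1)*(l^3 - 7*l - 6) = (l + 1)*(l + 2)*(l^2 - 2*l - 3) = (l - 3)*(l + 1)*(l + 2)*(l + 1)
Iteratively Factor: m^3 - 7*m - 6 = (m + 2)*(m^2 - 2*m - 3) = (m - 3)*(m + 2)*(m + 1)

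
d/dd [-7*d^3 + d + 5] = 1 - 21*d^2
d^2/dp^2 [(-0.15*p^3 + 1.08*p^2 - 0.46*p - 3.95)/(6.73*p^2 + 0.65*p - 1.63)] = (-1.4210854715202e-14*p^5 - 54.536108*p^3 - 1001.403228*p^2 - 136.343784*p - 85.235796)/(304.821217*p^6 + 88.321155*p^5 - 212.952006*p^4 - 42.507985*p^3 + 51.576786*p^2 + 5.180955*p - 4.330747)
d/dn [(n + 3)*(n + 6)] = 2*n + 9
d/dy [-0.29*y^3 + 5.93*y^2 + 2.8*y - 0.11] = -0.87*y^2 + 11.86*y + 2.8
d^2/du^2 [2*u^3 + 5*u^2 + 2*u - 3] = 12*u + 10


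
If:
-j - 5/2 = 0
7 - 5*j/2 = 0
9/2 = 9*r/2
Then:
No Solution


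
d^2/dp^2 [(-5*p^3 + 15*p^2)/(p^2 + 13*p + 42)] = 20*(-83*p^3 - 1008*p^2 - 2646*p + 2646)/(p^6 + 39*p^5 + 633*p^4 + 5473*p^3 + 26586*p^2 + 68796*p + 74088)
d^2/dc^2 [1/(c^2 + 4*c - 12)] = 2*(-c^2 - 4*c + 4*(c + 2)^2 + 12)/(c^2 + 4*c - 12)^3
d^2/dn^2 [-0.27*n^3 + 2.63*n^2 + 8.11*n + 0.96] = 5.26 - 1.62*n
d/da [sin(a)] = cos(a)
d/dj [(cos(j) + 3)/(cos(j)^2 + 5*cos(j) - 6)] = (cos(j)^2 + 6*cos(j) + 21)*sin(j)/(cos(j)^2 + 5*cos(j) - 6)^2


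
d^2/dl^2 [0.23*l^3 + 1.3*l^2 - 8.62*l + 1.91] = 1.38*l + 2.6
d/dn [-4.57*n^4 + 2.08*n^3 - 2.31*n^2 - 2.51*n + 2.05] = -18.28*n^3 + 6.24*n^2 - 4.62*n - 2.51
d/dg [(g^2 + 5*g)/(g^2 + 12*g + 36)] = (7*g + 30)/(g^3 + 18*g^2 + 108*g + 216)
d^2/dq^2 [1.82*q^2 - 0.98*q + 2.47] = 3.64000000000000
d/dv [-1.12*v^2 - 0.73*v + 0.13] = -2.24*v - 0.73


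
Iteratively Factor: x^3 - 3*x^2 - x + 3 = (x + 1)*(x^2 - 4*x + 3) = (x - 1)*(x + 1)*(x - 3)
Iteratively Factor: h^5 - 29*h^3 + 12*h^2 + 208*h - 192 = (h + 4)*(h^4 - 4*h^3 - 13*h^2 + 64*h - 48) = (h - 1)*(h + 4)*(h^3 - 3*h^2 - 16*h + 48) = (h - 3)*(h - 1)*(h + 4)*(h^2 - 16) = (h - 4)*(h - 3)*(h - 1)*(h + 4)*(h + 4)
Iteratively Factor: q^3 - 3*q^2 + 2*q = (q)*(q^2 - 3*q + 2) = q*(q - 1)*(q - 2)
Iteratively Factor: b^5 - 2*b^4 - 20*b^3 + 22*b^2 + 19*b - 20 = (b + 4)*(b^4 - 6*b^3 + 4*b^2 + 6*b - 5) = (b - 1)*(b + 4)*(b^3 - 5*b^2 - b + 5) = (b - 5)*(b - 1)*(b + 4)*(b^2 - 1) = (b - 5)*(b - 1)^2*(b + 4)*(b + 1)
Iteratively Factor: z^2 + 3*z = (z + 3)*(z)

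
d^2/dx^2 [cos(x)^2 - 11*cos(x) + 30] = 11*cos(x) - 2*cos(2*x)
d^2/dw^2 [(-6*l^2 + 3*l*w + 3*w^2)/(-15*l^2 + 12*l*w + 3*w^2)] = -6*l/(125*l^3 + 75*l^2*w + 15*l*w^2 + w^3)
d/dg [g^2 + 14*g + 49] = 2*g + 14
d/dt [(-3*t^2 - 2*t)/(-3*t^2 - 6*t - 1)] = 2*(6*t^2 + 3*t + 1)/(9*t^4 + 36*t^3 + 42*t^2 + 12*t + 1)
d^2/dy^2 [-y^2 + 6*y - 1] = -2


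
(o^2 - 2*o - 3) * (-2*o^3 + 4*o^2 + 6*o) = -2*o^5 + 8*o^4 + 4*o^3 - 24*o^2 - 18*o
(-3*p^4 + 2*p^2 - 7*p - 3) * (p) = -3*p^5 + 2*p^3 - 7*p^2 - 3*p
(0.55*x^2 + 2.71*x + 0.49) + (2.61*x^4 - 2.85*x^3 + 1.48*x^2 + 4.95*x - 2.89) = 2.61*x^4 - 2.85*x^3 + 2.03*x^2 + 7.66*x - 2.4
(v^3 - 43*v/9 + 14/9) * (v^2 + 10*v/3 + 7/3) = v^5 + 10*v^4/3 - 22*v^3/9 - 388*v^2/27 - 161*v/27 + 98/27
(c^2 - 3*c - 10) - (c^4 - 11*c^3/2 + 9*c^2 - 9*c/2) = -c^4 + 11*c^3/2 - 8*c^2 + 3*c/2 - 10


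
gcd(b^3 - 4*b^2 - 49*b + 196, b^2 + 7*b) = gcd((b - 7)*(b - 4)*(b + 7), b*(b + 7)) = b + 7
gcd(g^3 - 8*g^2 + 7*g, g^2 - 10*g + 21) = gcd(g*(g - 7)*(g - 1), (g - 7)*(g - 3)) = g - 7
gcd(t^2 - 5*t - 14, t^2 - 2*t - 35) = t - 7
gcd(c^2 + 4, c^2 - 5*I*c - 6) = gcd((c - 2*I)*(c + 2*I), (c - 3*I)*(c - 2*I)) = c - 2*I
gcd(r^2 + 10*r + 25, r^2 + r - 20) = r + 5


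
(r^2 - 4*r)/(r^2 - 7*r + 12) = r/(r - 3)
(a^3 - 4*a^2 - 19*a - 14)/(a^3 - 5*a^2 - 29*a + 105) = (a^2 + 3*a + 2)/(a^2 + 2*a - 15)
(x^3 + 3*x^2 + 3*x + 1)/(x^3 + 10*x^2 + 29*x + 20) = (x^2 + 2*x + 1)/(x^2 + 9*x + 20)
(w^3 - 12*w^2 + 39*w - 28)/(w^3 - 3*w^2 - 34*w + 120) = (w^2 - 8*w + 7)/(w^2 + w - 30)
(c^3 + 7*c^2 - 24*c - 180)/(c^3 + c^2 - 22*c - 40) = (c^2 + 12*c + 36)/(c^2 + 6*c + 8)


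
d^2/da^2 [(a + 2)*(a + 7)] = 2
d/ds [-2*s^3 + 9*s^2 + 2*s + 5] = -6*s^2 + 18*s + 2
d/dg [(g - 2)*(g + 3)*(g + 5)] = 3*g^2 + 12*g - 1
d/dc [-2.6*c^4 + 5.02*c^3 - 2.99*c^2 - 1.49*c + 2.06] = -10.4*c^3 + 15.06*c^2 - 5.98*c - 1.49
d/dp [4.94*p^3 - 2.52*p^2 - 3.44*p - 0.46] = 14.82*p^2 - 5.04*p - 3.44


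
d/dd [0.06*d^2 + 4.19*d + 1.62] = 0.12*d + 4.19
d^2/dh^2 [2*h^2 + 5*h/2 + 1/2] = 4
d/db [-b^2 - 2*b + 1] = -2*b - 2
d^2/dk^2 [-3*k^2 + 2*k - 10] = -6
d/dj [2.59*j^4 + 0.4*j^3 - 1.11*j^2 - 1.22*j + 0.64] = 10.36*j^3 + 1.2*j^2 - 2.22*j - 1.22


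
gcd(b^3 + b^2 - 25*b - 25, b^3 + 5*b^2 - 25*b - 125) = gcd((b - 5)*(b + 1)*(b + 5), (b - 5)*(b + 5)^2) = b^2 - 25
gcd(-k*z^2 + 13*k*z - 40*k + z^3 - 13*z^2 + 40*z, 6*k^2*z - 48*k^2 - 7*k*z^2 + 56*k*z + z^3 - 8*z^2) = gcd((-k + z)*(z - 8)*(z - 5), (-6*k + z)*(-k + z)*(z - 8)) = -k*z + 8*k + z^2 - 8*z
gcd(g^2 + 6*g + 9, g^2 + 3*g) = g + 3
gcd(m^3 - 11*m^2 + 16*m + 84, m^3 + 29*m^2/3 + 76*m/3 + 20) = m + 2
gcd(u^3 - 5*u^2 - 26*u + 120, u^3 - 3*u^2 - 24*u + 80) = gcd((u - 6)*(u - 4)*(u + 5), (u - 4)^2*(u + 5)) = u^2 + u - 20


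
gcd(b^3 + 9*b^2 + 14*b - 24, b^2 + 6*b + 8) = b + 4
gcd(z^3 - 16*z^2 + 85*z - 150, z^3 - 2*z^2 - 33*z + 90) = z - 5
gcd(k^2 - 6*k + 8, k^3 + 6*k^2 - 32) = k - 2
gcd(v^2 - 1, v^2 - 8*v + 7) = v - 1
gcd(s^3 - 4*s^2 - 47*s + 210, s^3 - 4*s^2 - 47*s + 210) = s^3 - 4*s^2 - 47*s + 210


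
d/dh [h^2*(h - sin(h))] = h*(-h*cos(h) + 3*h - 2*sin(h))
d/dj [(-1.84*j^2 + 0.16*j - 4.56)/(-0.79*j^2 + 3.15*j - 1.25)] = (-5.6696*j^2 - 2.6048*j + 14.164)/(0.6241*j^4 - 4.977*j^3 + 11.8975*j^2 - 7.875*j + 1.5625)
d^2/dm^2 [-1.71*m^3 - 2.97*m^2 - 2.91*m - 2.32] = -10.26*m - 5.94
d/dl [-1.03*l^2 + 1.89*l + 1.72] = 1.89 - 2.06*l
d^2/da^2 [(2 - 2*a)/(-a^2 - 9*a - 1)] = 4*((a - 1)*(2*a + 9)^2 - (3*a + 8)*(a^2 + 9*a + 1))/(a^2 + 9*a + 1)^3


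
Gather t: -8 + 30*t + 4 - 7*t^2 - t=-7*t^2 + 29*t - 4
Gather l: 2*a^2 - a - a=2*a^2 - 2*a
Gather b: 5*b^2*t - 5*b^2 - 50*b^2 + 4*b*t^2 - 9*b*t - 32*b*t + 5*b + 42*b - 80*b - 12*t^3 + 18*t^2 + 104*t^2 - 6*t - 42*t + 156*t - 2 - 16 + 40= b^2*(5*t - 55) + b*(4*t^2 - 41*t - 33) - 12*t^3 + 122*t^2 + 108*t + 22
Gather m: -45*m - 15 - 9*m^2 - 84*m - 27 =-9*m^2 - 129*m - 42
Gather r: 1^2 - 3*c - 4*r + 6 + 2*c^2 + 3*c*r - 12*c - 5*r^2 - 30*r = 2*c^2 - 15*c - 5*r^2 + r*(3*c - 34) + 7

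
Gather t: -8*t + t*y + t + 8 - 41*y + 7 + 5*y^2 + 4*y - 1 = t*(y - 7) + 5*y^2 - 37*y + 14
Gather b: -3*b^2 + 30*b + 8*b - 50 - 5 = -3*b^2 + 38*b - 55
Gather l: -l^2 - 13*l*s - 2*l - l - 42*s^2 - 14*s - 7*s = -l^2 + l*(-13*s - 3) - 42*s^2 - 21*s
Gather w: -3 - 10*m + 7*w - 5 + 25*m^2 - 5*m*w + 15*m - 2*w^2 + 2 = 25*m^2 + 5*m - 2*w^2 + w*(7 - 5*m) - 6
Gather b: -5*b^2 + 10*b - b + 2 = -5*b^2 + 9*b + 2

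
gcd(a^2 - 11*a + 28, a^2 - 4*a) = a - 4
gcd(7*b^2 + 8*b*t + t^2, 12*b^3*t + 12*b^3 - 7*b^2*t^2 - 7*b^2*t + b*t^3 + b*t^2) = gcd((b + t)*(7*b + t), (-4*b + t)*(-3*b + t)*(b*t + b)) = 1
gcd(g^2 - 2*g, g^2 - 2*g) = g^2 - 2*g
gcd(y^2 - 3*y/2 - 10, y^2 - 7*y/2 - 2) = y - 4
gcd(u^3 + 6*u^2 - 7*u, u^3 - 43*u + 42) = u^2 + 6*u - 7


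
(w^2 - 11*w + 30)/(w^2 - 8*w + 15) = (w - 6)/(w - 3)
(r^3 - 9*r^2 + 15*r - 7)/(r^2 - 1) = (r^2 - 8*r + 7)/(r + 1)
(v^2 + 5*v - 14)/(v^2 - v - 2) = (v + 7)/(v + 1)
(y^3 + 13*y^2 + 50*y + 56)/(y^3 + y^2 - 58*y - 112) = (y + 4)/(y - 8)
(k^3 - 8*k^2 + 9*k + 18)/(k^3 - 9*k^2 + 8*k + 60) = (k^2 - 2*k - 3)/(k^2 - 3*k - 10)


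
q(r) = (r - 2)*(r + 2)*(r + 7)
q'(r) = (r - 2)*(r + 2) + (r - 2)*(r + 7) + (r + 2)*(r + 7)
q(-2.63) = 12.75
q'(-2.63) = -20.07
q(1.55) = -13.66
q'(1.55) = 24.91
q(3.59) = 94.12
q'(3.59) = 84.92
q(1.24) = -20.29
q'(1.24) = 17.97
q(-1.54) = -8.89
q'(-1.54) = -18.45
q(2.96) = 47.43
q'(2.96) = 63.72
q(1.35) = -18.18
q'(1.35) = 20.37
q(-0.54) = -23.96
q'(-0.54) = -10.69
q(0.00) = -28.00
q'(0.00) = -4.00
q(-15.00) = -1768.00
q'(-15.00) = 461.00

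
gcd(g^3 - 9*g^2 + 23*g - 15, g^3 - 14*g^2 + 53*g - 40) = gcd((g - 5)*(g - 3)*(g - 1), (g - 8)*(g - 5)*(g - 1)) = g^2 - 6*g + 5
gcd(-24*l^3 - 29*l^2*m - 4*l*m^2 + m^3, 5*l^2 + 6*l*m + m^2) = l + m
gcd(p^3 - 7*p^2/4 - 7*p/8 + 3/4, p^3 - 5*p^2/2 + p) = p^2 - 5*p/2 + 1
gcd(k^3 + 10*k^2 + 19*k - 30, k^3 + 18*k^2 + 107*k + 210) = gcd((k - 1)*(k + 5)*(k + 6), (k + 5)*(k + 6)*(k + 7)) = k^2 + 11*k + 30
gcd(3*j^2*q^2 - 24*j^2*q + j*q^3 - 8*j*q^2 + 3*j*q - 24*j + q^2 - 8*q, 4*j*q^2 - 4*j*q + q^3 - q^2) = 1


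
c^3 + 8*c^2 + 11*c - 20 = (c - 1)*(c + 4)*(c + 5)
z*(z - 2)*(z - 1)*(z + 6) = z^4 + 3*z^3 - 16*z^2 + 12*z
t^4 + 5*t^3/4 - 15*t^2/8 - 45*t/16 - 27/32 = (t - 3/2)*(t + 1/2)*(t + 3/4)*(t + 3/2)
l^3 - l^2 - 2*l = l*(l - 2)*(l + 1)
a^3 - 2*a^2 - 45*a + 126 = (a - 6)*(a - 3)*(a + 7)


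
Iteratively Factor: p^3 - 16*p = (p - 4)*(p^2 + 4*p) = (p - 4)*(p + 4)*(p)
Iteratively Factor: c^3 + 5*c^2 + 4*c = (c)*(c^2 + 5*c + 4) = c*(c + 1)*(c + 4)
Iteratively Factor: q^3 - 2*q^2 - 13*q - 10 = (q + 2)*(q^2 - 4*q - 5) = (q - 5)*(q + 2)*(q + 1)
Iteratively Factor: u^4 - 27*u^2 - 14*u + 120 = (u - 5)*(u^3 + 5*u^2 - 2*u - 24) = (u - 5)*(u + 3)*(u^2 + 2*u - 8) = (u - 5)*(u - 2)*(u + 3)*(u + 4)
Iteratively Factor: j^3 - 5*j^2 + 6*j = (j - 3)*(j^2 - 2*j) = j*(j - 3)*(j - 2)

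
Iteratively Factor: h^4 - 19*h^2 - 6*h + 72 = (h + 3)*(h^3 - 3*h^2 - 10*h + 24) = (h - 4)*(h + 3)*(h^2 + h - 6) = (h - 4)*(h - 2)*(h + 3)*(h + 3)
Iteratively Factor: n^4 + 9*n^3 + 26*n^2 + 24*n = (n + 2)*(n^3 + 7*n^2 + 12*n) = (n + 2)*(n + 4)*(n^2 + 3*n) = n*(n + 2)*(n + 4)*(n + 3)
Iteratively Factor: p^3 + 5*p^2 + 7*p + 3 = (p + 3)*(p^2 + 2*p + 1) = (p + 1)*(p + 3)*(p + 1)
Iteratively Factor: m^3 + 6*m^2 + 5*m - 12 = (m + 3)*(m^2 + 3*m - 4) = (m - 1)*(m + 3)*(m + 4)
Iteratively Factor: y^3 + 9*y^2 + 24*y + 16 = (y + 4)*(y^2 + 5*y + 4) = (y + 1)*(y + 4)*(y + 4)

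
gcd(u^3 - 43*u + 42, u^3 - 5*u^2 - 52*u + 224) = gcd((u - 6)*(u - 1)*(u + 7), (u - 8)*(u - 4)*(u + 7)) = u + 7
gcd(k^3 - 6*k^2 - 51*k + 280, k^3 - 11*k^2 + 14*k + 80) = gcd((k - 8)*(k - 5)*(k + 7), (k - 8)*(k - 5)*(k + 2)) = k^2 - 13*k + 40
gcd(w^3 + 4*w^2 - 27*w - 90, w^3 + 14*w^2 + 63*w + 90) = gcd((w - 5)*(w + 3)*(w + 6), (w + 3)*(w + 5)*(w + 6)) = w^2 + 9*w + 18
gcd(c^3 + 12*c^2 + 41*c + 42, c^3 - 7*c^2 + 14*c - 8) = 1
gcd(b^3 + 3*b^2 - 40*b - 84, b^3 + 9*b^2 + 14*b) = b^2 + 9*b + 14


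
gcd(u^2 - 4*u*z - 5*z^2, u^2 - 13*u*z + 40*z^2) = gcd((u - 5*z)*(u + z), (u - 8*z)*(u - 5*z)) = -u + 5*z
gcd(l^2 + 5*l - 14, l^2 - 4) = l - 2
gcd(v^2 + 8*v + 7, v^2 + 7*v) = v + 7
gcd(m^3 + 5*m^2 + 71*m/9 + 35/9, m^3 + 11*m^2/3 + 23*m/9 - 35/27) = m^2 + 4*m + 35/9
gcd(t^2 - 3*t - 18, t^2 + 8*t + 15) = t + 3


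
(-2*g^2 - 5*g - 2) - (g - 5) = -2*g^2 - 6*g + 3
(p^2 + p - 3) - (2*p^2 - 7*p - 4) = -p^2 + 8*p + 1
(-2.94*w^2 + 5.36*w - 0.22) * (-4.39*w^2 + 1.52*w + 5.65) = 12.9066*w^4 - 27.9992*w^3 - 7.498*w^2 + 29.9496*w - 1.243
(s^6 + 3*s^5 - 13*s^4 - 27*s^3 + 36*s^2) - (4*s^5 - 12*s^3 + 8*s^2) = s^6 - s^5 - 13*s^4 - 15*s^3 + 28*s^2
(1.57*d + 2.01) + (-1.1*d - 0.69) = 0.47*d + 1.32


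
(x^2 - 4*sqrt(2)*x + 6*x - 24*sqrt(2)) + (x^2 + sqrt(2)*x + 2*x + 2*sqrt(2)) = 2*x^2 - 3*sqrt(2)*x + 8*x - 22*sqrt(2)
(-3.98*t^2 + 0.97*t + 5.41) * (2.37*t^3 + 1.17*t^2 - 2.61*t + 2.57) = -9.4326*t^5 - 2.3577*t^4 + 24.3444*t^3 - 6.4306*t^2 - 11.6272*t + 13.9037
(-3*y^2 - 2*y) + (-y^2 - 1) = -4*y^2 - 2*y - 1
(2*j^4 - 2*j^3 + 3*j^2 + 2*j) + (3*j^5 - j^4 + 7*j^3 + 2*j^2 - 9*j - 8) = 3*j^5 + j^4 + 5*j^3 + 5*j^2 - 7*j - 8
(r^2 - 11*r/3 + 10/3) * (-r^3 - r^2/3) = -r^5 + 10*r^4/3 - 19*r^3/9 - 10*r^2/9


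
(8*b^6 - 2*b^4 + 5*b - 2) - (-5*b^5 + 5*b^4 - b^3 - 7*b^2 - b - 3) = 8*b^6 + 5*b^5 - 7*b^4 + b^3 + 7*b^2 + 6*b + 1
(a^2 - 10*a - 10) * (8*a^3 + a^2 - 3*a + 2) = 8*a^5 - 79*a^4 - 93*a^3 + 22*a^2 + 10*a - 20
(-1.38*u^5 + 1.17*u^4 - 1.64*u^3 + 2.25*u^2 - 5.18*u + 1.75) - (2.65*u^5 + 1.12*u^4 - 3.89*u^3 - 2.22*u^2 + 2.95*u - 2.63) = -4.03*u^5 + 0.0499999999999998*u^4 + 2.25*u^3 + 4.47*u^2 - 8.13*u + 4.38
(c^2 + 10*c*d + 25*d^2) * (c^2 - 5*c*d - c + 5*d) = c^4 + 5*c^3*d - c^3 - 25*c^2*d^2 - 5*c^2*d - 125*c*d^3 + 25*c*d^2 + 125*d^3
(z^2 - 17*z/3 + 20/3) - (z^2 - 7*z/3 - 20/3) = 40/3 - 10*z/3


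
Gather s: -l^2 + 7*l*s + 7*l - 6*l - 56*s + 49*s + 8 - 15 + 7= -l^2 + l + s*(7*l - 7)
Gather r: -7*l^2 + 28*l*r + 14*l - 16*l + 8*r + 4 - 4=-7*l^2 - 2*l + r*(28*l + 8)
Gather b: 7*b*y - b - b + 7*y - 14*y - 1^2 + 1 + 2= b*(7*y - 2) - 7*y + 2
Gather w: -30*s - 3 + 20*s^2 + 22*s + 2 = 20*s^2 - 8*s - 1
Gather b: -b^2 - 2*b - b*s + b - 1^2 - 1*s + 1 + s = -b^2 + b*(-s - 1)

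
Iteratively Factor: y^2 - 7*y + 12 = (y - 4)*(y - 3)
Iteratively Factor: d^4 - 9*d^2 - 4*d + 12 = (d - 3)*(d^3 + 3*d^2 - 4) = (d - 3)*(d + 2)*(d^2 + d - 2) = (d - 3)*(d + 2)^2*(d - 1)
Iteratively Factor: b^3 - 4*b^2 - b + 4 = (b - 1)*(b^2 - 3*b - 4) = (b - 1)*(b + 1)*(b - 4)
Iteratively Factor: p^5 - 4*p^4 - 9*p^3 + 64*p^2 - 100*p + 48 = (p - 1)*(p^4 - 3*p^3 - 12*p^2 + 52*p - 48) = (p - 2)*(p - 1)*(p^3 - p^2 - 14*p + 24) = (p - 2)*(p - 1)*(p + 4)*(p^2 - 5*p + 6) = (p - 2)^2*(p - 1)*(p + 4)*(p - 3)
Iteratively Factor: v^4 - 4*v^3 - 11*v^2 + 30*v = (v + 3)*(v^3 - 7*v^2 + 10*v) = (v - 5)*(v + 3)*(v^2 - 2*v) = (v - 5)*(v - 2)*(v + 3)*(v)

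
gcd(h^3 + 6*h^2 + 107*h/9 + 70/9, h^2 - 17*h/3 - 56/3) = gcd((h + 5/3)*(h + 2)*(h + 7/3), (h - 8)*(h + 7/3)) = h + 7/3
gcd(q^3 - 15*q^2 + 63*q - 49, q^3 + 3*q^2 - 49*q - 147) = q - 7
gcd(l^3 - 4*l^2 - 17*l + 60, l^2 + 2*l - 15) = l - 3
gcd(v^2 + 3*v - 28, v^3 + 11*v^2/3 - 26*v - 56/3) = v^2 + 3*v - 28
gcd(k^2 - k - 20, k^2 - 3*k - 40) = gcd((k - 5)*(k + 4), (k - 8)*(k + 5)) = 1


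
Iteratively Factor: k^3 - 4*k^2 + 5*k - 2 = (k - 1)*(k^2 - 3*k + 2) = (k - 1)^2*(k - 2)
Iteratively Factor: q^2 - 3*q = (q)*(q - 3)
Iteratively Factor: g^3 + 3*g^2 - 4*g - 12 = (g - 2)*(g^2 + 5*g + 6) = (g - 2)*(g + 3)*(g + 2)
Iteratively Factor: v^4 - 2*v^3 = (v)*(v^3 - 2*v^2) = v*(v - 2)*(v^2) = v^2*(v - 2)*(v)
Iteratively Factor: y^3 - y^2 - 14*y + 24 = (y - 3)*(y^2 + 2*y - 8) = (y - 3)*(y - 2)*(y + 4)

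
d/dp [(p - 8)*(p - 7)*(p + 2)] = 3*p^2 - 26*p + 26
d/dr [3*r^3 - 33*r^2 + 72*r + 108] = 9*r^2 - 66*r + 72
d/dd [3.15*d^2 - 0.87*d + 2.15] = 6.3*d - 0.87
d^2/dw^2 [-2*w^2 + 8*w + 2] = -4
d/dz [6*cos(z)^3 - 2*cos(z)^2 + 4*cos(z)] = 2*(-9*cos(z)^2 + 2*cos(z) - 2)*sin(z)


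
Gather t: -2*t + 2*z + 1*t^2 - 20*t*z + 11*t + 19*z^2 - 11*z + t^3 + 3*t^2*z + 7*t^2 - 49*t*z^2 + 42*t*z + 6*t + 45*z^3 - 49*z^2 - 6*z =t^3 + t^2*(3*z + 8) + t*(-49*z^2 + 22*z + 15) + 45*z^3 - 30*z^2 - 15*z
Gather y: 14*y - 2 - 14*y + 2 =0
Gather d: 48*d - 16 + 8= 48*d - 8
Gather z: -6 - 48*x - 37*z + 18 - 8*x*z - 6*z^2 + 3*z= -48*x - 6*z^2 + z*(-8*x - 34) + 12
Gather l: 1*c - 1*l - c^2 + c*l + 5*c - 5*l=-c^2 + 6*c + l*(c - 6)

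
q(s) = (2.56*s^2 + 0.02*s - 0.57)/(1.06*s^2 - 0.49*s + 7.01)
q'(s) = (0.49 - 2.12*s)*(2.56*s^2 + 0.02*s - 0.57)/(1.06*s^2 - 0.49*s + 7.01)^2 + (5.12*s + 0.02)/(1.06*s^2 - 0.49*s + 7.01) = (-1.2756*s^2 + 37.0996*s - 0.1391)/(1.1236*s^4 - 1.0388*s^3 + 15.1013*s^2 - 6.8698*s + 49.1401)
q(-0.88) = 0.17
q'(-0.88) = -0.49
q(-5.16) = 1.79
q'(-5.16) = -0.16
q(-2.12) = 0.85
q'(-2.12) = -0.51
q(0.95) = 0.23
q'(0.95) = 0.60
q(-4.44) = 1.66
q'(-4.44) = -0.21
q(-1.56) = 0.54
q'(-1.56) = -0.57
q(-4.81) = 1.73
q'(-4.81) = -0.18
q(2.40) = 1.19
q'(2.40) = 0.57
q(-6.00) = 1.90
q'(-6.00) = -0.12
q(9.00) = 2.34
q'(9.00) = 0.03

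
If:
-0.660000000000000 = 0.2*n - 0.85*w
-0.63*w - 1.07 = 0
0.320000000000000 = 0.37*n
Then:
No Solution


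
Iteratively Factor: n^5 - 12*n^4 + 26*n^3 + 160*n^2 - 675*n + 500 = (n + 4)*(n^4 - 16*n^3 + 90*n^2 - 200*n + 125) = (n - 5)*(n + 4)*(n^3 - 11*n^2 + 35*n - 25) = (n - 5)^2*(n + 4)*(n^2 - 6*n + 5) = (n - 5)^2*(n - 1)*(n + 4)*(n - 5)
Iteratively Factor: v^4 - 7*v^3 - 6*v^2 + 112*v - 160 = (v - 4)*(v^3 - 3*v^2 - 18*v + 40) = (v - 4)*(v + 4)*(v^2 - 7*v + 10) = (v - 4)*(v - 2)*(v + 4)*(v - 5)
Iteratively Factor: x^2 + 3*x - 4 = (x + 4)*(x - 1)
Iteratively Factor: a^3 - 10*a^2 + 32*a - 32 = (a - 2)*(a^2 - 8*a + 16) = (a - 4)*(a - 2)*(a - 4)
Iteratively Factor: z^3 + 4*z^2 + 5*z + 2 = (z + 2)*(z^2 + 2*z + 1) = (z + 1)*(z + 2)*(z + 1)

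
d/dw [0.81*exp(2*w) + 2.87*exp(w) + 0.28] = (1.62*exp(w) + 2.87)*exp(w)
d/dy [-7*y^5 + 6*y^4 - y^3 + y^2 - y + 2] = -35*y^4 + 24*y^3 - 3*y^2 + 2*y - 1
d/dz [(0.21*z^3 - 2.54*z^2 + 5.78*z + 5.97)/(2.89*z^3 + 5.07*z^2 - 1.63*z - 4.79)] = (8.4053*z^4 - 34.093*z^3 - 79.942*z^2 - 36.2026*z - 17.9551)/(8.3521*z^6 + 29.3046*z^5 + 16.2835*z^4 - 44.2144*z^3 - 45.9137*z^2 + 15.6154*z + 22.9441)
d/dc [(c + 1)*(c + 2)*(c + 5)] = 3*c^2 + 16*c + 17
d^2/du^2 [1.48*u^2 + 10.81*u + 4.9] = 2.96000000000000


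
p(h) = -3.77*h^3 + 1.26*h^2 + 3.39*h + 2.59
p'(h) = -11.31*h^2 + 2.52*h + 3.39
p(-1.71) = 19.33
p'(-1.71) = -33.99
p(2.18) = -23.09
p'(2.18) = -44.87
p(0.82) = 4.14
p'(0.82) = -2.15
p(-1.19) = 6.69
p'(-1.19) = -15.62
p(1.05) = 3.17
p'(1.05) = -6.43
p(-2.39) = 53.15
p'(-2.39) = -67.24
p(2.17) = -22.64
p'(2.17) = -44.40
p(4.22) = -243.99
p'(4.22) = -187.39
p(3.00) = -77.69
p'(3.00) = -90.84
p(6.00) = -746.03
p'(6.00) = -388.65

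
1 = 1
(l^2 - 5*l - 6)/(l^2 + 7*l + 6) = (l - 6)/(l + 6)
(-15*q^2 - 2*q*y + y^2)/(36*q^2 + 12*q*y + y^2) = (-15*q^2 - 2*q*y + y^2)/(36*q^2 + 12*q*y + y^2)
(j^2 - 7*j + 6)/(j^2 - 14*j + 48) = (j - 1)/(j - 8)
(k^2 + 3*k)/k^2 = (k + 3)/k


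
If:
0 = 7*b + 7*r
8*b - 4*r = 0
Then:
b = 0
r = 0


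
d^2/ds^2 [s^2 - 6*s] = 2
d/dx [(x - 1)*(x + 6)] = 2*x + 5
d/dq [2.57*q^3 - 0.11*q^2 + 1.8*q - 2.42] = 7.71*q^2 - 0.22*q + 1.8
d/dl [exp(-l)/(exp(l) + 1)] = (-2*exp(l) - 1)*exp(-l)/(exp(2*l) + 2*exp(l) + 1)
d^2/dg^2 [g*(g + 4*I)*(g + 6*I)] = 6*g + 20*I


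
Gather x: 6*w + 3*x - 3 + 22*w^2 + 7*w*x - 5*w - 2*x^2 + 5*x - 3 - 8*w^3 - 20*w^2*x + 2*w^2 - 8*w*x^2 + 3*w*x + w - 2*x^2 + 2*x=-8*w^3 + 24*w^2 + 2*w + x^2*(-8*w - 4) + x*(-20*w^2 + 10*w + 10) - 6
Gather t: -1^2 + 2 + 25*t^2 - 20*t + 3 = 25*t^2 - 20*t + 4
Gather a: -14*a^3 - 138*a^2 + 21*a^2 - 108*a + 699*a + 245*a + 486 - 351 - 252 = -14*a^3 - 117*a^2 + 836*a - 117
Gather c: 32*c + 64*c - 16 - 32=96*c - 48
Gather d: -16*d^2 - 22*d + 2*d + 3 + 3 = -16*d^2 - 20*d + 6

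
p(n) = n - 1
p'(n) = 1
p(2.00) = 1.00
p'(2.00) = 1.00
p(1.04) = 0.04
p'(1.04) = 1.00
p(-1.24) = -2.24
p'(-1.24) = 1.00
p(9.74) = 8.74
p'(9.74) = 1.00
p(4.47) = 3.47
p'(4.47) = 1.00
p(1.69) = 0.69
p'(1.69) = 1.00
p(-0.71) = -1.71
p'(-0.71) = 1.00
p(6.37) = 5.37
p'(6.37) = 1.00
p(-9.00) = -10.00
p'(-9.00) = 1.00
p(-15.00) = -16.00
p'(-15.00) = 1.00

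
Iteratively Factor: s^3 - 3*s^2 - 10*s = (s)*(s^2 - 3*s - 10) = s*(s + 2)*(s - 5)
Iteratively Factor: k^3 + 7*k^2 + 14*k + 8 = (k + 1)*(k^2 + 6*k + 8) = (k + 1)*(k + 2)*(k + 4)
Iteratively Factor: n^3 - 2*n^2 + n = (n - 1)*(n^2 - n) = n*(n - 1)*(n - 1)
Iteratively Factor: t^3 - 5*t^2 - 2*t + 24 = (t + 2)*(t^2 - 7*t + 12) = (t - 4)*(t + 2)*(t - 3)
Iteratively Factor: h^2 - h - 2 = (h + 1)*(h - 2)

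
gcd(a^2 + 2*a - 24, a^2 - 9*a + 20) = a - 4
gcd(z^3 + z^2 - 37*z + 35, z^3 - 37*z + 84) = z + 7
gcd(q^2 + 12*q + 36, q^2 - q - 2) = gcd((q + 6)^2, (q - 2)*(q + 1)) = 1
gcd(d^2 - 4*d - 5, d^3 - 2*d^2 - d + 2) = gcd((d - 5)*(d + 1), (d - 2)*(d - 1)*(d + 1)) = d + 1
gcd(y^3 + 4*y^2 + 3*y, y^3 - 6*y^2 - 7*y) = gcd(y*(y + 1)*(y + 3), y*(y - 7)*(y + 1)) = y^2 + y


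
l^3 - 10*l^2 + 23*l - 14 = (l - 7)*(l - 2)*(l - 1)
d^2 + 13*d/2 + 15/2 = (d + 3/2)*(d + 5)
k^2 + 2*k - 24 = (k - 4)*(k + 6)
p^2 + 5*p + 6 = (p + 2)*(p + 3)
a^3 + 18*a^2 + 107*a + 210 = (a + 5)*(a + 6)*(a + 7)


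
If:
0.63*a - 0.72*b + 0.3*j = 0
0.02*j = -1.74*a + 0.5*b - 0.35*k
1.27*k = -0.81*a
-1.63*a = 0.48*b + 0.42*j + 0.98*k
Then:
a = 0.00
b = 0.00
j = 0.00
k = 0.00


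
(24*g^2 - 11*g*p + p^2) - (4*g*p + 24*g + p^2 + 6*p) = 24*g^2 - 15*g*p - 24*g - 6*p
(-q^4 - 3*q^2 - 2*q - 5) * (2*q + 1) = -2*q^5 - q^4 - 6*q^3 - 7*q^2 - 12*q - 5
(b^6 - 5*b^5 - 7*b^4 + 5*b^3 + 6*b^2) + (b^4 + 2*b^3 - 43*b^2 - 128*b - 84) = b^6 - 5*b^5 - 6*b^4 + 7*b^3 - 37*b^2 - 128*b - 84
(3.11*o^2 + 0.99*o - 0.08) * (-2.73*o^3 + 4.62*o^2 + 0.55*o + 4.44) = -8.4903*o^5 + 11.6655*o^4 + 6.5027*o^3 + 13.9833*o^2 + 4.3516*o - 0.3552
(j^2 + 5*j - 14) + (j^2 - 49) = 2*j^2 + 5*j - 63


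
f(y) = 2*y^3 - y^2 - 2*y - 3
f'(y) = 6*y^2 - 2*y - 2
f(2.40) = 14.09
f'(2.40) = 27.76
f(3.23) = 47.50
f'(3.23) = 54.14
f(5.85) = 351.48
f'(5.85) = 191.64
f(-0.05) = -2.90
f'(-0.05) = -1.88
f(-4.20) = -160.42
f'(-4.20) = 112.24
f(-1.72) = -12.70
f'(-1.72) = 19.19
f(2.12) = 7.32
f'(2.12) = 20.73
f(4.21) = 120.09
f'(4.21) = 95.92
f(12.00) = 3285.00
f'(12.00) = 838.00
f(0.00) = -3.00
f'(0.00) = -2.00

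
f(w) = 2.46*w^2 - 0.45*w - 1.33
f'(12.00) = 58.59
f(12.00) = 347.51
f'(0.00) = -0.45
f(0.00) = -1.33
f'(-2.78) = -14.13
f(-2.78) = 18.93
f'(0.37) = 1.37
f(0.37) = -1.16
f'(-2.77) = -14.08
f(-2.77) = 18.79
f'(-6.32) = -31.54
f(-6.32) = 99.77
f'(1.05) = 4.72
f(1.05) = 0.91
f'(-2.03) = -10.44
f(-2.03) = 9.72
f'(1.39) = 6.39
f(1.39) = 2.80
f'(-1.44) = -7.53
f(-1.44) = 4.42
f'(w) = 4.92*w - 0.45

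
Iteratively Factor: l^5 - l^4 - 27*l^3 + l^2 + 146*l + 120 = (l - 3)*(l^4 + 2*l^3 - 21*l^2 - 62*l - 40) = (l - 3)*(l + 2)*(l^3 - 21*l - 20) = (l - 3)*(l + 1)*(l + 2)*(l^2 - l - 20) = (l - 5)*(l - 3)*(l + 1)*(l + 2)*(l + 4)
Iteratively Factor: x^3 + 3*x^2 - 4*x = (x + 4)*(x^2 - x) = (x - 1)*(x + 4)*(x)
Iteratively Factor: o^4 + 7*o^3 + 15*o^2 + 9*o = (o + 3)*(o^3 + 4*o^2 + 3*o) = (o + 1)*(o + 3)*(o^2 + 3*o) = (o + 1)*(o + 3)^2*(o)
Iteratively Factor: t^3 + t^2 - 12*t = (t)*(t^2 + t - 12) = t*(t + 4)*(t - 3)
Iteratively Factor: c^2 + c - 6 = (c + 3)*(c - 2)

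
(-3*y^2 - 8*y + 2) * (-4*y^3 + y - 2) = 12*y^5 + 32*y^4 - 11*y^3 - 2*y^2 + 18*y - 4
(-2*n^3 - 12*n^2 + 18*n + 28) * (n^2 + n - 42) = -2*n^5 - 14*n^4 + 90*n^3 + 550*n^2 - 728*n - 1176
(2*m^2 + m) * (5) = 10*m^2 + 5*m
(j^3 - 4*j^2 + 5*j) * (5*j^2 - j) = 5*j^5 - 21*j^4 + 29*j^3 - 5*j^2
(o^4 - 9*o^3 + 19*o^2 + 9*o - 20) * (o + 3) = o^5 - 6*o^4 - 8*o^3 + 66*o^2 + 7*o - 60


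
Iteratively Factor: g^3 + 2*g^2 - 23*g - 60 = (g + 4)*(g^2 - 2*g - 15) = (g - 5)*(g + 4)*(g + 3)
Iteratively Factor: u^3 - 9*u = (u + 3)*(u^2 - 3*u) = u*(u + 3)*(u - 3)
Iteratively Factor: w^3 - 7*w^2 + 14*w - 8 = (w - 1)*(w^2 - 6*w + 8) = (w - 2)*(w - 1)*(w - 4)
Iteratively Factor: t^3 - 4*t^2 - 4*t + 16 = (t - 2)*(t^2 - 2*t - 8) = (t - 2)*(t + 2)*(t - 4)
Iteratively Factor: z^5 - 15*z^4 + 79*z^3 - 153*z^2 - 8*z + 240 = (z - 5)*(z^4 - 10*z^3 + 29*z^2 - 8*z - 48) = (z - 5)*(z - 3)*(z^3 - 7*z^2 + 8*z + 16) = (z - 5)*(z - 3)*(z + 1)*(z^2 - 8*z + 16) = (z - 5)*(z - 4)*(z - 3)*(z + 1)*(z - 4)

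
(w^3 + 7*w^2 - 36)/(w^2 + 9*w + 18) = w - 2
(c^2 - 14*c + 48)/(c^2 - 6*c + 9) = (c^2 - 14*c + 48)/(c^2 - 6*c + 9)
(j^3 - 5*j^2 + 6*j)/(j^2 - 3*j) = j - 2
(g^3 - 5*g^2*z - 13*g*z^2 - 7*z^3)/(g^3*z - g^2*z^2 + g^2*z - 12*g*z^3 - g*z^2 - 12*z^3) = (-g^3 + 5*g^2*z + 13*g*z^2 + 7*z^3)/(z*(-g^3 + g^2*z - g^2 + 12*g*z^2 + g*z + 12*z^2))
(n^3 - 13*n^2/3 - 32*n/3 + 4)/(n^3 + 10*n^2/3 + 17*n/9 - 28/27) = 9*(n^2 - 4*n - 12)/(9*n^2 + 33*n + 28)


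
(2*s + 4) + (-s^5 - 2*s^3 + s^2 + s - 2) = -s^5 - 2*s^3 + s^2 + 3*s + 2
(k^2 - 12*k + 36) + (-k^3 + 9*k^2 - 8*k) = -k^3 + 10*k^2 - 20*k + 36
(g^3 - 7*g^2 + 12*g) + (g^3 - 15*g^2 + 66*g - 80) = 2*g^3 - 22*g^2 + 78*g - 80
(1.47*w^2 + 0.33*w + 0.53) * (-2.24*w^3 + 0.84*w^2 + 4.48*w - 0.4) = -3.2928*w^5 + 0.4956*w^4 + 5.6756*w^3 + 1.3356*w^2 + 2.2424*w - 0.212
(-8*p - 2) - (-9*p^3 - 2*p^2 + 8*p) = 9*p^3 + 2*p^2 - 16*p - 2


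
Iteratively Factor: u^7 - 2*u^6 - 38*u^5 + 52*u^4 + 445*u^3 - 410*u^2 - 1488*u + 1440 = (u + 4)*(u^6 - 6*u^5 - 14*u^4 + 108*u^3 + 13*u^2 - 462*u + 360) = (u - 1)*(u + 4)*(u^5 - 5*u^4 - 19*u^3 + 89*u^2 + 102*u - 360) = (u - 1)*(u + 3)*(u + 4)*(u^4 - 8*u^3 + 5*u^2 + 74*u - 120) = (u - 1)*(u + 3)^2*(u + 4)*(u^3 - 11*u^2 + 38*u - 40) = (u - 4)*(u - 1)*(u + 3)^2*(u + 4)*(u^2 - 7*u + 10) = (u - 5)*(u - 4)*(u - 1)*(u + 3)^2*(u + 4)*(u - 2)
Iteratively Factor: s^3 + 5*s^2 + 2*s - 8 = (s + 2)*(s^2 + 3*s - 4) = (s - 1)*(s + 2)*(s + 4)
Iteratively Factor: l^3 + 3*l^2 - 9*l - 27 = (l - 3)*(l^2 + 6*l + 9) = (l - 3)*(l + 3)*(l + 3)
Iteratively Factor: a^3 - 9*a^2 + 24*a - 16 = (a - 1)*(a^2 - 8*a + 16) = (a - 4)*(a - 1)*(a - 4)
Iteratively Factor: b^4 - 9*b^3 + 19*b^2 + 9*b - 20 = (b - 5)*(b^3 - 4*b^2 - b + 4) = (b - 5)*(b + 1)*(b^2 - 5*b + 4) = (b - 5)*(b - 1)*(b + 1)*(b - 4)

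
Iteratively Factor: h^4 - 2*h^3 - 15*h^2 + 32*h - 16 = (h - 1)*(h^3 - h^2 - 16*h + 16) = (h - 4)*(h - 1)*(h^2 + 3*h - 4) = (h - 4)*(h - 1)*(h + 4)*(h - 1)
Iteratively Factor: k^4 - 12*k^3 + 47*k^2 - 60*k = (k - 4)*(k^3 - 8*k^2 + 15*k) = (k - 5)*(k - 4)*(k^2 - 3*k) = k*(k - 5)*(k - 4)*(k - 3)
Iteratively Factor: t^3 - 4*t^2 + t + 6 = (t - 2)*(t^2 - 2*t - 3) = (t - 3)*(t - 2)*(t + 1)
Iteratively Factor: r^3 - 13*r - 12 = (r - 4)*(r^2 + 4*r + 3) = (r - 4)*(r + 3)*(r + 1)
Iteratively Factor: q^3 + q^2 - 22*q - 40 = (q + 2)*(q^2 - q - 20) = (q - 5)*(q + 2)*(q + 4)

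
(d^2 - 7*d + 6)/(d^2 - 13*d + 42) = (d - 1)/(d - 7)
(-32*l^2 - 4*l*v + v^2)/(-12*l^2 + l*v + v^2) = (-8*l + v)/(-3*l + v)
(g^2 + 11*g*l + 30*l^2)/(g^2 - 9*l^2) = (g^2 + 11*g*l + 30*l^2)/(g^2 - 9*l^2)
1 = 1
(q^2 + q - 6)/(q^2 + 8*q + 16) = (q^2 + q - 6)/(q^2 + 8*q + 16)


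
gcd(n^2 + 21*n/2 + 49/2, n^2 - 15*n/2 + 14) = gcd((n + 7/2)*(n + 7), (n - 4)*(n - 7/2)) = 1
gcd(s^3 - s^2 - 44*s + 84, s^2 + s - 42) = s^2 + s - 42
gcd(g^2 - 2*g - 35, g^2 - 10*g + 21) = g - 7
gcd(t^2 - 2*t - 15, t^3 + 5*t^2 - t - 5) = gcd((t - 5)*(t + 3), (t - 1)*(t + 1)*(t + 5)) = 1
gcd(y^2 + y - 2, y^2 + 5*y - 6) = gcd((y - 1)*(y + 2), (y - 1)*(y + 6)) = y - 1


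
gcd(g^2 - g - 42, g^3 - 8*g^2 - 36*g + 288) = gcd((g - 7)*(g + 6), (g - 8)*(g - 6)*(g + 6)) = g + 6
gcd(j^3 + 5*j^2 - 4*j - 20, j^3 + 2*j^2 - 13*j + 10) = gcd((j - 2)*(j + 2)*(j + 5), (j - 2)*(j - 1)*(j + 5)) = j^2 + 3*j - 10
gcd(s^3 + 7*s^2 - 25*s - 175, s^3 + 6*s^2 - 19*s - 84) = s + 7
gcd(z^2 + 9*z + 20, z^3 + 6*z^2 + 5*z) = z + 5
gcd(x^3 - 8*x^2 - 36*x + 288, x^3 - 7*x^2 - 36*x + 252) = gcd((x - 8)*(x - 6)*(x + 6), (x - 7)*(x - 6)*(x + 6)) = x^2 - 36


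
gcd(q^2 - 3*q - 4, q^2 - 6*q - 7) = q + 1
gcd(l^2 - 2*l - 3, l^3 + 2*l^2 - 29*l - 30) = l + 1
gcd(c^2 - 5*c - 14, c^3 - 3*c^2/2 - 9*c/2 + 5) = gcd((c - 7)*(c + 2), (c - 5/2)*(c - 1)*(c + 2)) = c + 2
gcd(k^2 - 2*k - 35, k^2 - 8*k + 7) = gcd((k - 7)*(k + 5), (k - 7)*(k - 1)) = k - 7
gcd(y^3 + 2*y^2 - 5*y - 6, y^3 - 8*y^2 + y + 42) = 1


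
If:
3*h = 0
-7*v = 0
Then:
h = 0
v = 0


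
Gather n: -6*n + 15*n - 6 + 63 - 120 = 9*n - 63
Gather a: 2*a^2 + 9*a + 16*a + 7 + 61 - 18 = 2*a^2 + 25*a + 50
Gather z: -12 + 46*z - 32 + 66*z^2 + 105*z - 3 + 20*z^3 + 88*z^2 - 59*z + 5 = 20*z^3 + 154*z^2 + 92*z - 42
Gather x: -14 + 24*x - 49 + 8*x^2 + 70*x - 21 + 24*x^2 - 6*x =32*x^2 + 88*x - 84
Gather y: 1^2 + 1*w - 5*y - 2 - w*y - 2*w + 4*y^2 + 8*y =-w + 4*y^2 + y*(3 - w) - 1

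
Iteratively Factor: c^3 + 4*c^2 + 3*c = (c + 1)*(c^2 + 3*c) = (c + 1)*(c + 3)*(c)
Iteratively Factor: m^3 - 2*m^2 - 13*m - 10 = (m + 2)*(m^2 - 4*m - 5) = (m + 1)*(m + 2)*(m - 5)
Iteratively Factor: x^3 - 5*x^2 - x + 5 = (x + 1)*(x^2 - 6*x + 5) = (x - 5)*(x + 1)*(x - 1)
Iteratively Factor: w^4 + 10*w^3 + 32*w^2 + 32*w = (w + 2)*(w^3 + 8*w^2 + 16*w) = (w + 2)*(w + 4)*(w^2 + 4*w) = w*(w + 2)*(w + 4)*(w + 4)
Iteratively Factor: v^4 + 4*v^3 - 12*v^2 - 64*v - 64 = (v - 4)*(v^3 + 8*v^2 + 20*v + 16) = (v - 4)*(v + 2)*(v^2 + 6*v + 8) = (v - 4)*(v + 2)*(v + 4)*(v + 2)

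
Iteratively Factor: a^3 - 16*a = (a + 4)*(a^2 - 4*a) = (a - 4)*(a + 4)*(a)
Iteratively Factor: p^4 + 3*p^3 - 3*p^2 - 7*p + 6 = (p + 2)*(p^3 + p^2 - 5*p + 3) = (p + 2)*(p + 3)*(p^2 - 2*p + 1) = (p - 1)*(p + 2)*(p + 3)*(p - 1)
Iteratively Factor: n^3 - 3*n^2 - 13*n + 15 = (n - 5)*(n^2 + 2*n - 3) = (n - 5)*(n - 1)*(n + 3)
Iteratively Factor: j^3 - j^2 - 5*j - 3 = (j - 3)*(j^2 + 2*j + 1) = (j - 3)*(j + 1)*(j + 1)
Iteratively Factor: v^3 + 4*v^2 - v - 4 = (v + 1)*(v^2 + 3*v - 4) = (v - 1)*(v + 1)*(v + 4)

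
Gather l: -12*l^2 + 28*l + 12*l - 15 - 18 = -12*l^2 + 40*l - 33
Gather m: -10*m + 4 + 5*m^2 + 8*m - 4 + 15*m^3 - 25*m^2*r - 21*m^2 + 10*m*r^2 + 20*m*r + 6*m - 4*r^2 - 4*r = 15*m^3 + m^2*(-25*r - 16) + m*(10*r^2 + 20*r + 4) - 4*r^2 - 4*r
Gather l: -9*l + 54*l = 45*l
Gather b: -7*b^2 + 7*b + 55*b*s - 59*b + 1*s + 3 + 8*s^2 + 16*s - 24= -7*b^2 + b*(55*s - 52) + 8*s^2 + 17*s - 21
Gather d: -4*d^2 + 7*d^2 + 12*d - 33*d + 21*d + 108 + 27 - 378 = 3*d^2 - 243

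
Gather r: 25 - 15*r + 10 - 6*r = 35 - 21*r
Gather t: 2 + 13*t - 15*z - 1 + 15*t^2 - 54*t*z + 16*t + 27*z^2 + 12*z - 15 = 15*t^2 + t*(29 - 54*z) + 27*z^2 - 3*z - 14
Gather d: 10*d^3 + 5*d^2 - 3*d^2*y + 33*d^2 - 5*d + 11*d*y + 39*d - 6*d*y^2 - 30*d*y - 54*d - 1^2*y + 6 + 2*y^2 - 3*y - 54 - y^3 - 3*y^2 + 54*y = 10*d^3 + d^2*(38 - 3*y) + d*(-6*y^2 - 19*y - 20) - y^3 - y^2 + 50*y - 48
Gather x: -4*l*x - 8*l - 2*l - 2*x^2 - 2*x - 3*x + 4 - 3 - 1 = -10*l - 2*x^2 + x*(-4*l - 5)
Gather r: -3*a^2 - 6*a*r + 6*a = -3*a^2 - 6*a*r + 6*a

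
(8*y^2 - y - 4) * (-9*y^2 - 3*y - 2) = -72*y^4 - 15*y^3 + 23*y^2 + 14*y + 8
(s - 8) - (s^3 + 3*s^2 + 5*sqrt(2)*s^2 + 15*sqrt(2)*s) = -s^3 - 5*sqrt(2)*s^2 - 3*s^2 - 15*sqrt(2)*s + s - 8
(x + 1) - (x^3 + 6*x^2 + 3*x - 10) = -x^3 - 6*x^2 - 2*x + 11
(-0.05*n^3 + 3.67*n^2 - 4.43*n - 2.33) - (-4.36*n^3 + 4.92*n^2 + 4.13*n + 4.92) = 4.31*n^3 - 1.25*n^2 - 8.56*n - 7.25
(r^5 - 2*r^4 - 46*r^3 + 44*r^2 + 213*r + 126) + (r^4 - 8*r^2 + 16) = r^5 - r^4 - 46*r^3 + 36*r^2 + 213*r + 142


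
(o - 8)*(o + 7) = o^2 - o - 56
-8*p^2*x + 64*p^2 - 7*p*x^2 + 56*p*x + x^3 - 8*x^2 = (-8*p + x)*(p + x)*(x - 8)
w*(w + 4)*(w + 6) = w^3 + 10*w^2 + 24*w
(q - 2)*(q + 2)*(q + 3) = q^3 + 3*q^2 - 4*q - 12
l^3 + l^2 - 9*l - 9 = (l - 3)*(l + 1)*(l + 3)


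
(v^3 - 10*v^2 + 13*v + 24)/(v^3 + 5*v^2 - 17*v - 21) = (v - 8)/(v + 7)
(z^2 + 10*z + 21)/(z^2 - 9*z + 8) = (z^2 + 10*z + 21)/(z^2 - 9*z + 8)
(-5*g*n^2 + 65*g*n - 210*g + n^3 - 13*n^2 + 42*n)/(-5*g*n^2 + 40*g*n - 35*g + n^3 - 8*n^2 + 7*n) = (n - 6)/(n - 1)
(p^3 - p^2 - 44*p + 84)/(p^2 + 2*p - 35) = (p^2 - 8*p + 12)/(p - 5)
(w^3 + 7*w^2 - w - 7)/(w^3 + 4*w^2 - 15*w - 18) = (w^2 + 6*w - 7)/(w^2 + 3*w - 18)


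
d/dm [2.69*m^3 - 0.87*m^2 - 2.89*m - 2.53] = 8.07*m^2 - 1.74*m - 2.89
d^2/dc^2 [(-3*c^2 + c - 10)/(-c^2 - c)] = 4*(-2*c^3 + 15*c^2 + 15*c + 5)/(c^3*(c^3 + 3*c^2 + 3*c + 1))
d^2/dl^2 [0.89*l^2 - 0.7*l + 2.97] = 1.78000000000000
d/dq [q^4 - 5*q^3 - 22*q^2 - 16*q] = 4*q^3 - 15*q^2 - 44*q - 16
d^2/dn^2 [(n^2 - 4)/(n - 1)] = -6/(n^3 - 3*n^2 + 3*n - 1)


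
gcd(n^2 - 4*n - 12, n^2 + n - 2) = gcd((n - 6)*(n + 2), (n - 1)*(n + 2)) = n + 2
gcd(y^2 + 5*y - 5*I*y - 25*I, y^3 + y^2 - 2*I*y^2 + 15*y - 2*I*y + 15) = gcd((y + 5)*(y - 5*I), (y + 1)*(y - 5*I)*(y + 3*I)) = y - 5*I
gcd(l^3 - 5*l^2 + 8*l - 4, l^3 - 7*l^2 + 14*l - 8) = l^2 - 3*l + 2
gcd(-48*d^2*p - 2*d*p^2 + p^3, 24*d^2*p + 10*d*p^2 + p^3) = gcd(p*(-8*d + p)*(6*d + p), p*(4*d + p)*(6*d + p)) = 6*d*p + p^2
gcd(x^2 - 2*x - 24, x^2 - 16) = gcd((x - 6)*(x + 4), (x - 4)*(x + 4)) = x + 4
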